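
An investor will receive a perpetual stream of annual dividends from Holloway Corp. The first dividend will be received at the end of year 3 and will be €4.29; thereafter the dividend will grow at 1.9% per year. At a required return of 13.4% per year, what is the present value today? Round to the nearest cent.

€29.01

Value at end of year 2: C₁ / (r − g) = €4.29 / (0.134 − 0.019) = €37.3043
Discount to today: PV = €37.3043 / (1 + 0.134)^2 = €37.3043 / 1.285956 = €29.01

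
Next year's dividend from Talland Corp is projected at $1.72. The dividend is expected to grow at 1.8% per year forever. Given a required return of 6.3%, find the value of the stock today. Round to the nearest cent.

$38.22

Growing perpetuity: P = D₁ / (r − g) = $1.7200 / (0.063 − 0.018) = $38.22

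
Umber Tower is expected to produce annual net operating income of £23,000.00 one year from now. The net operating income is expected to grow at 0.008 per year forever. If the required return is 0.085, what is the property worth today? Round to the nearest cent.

£298701.30

Growing perpetuity: P = D₁ / (r − g) = £23,000.0000 / (0.085 − 0.008) = £298,701.30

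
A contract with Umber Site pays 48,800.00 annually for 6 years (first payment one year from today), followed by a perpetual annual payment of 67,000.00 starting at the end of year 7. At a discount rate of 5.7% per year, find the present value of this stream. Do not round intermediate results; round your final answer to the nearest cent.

PV of 6-year annuity: 48,800.00 × [1 − (1+0.057)^−6] / 0.057 = 242244.01324
Perpetuity value at year 6: 67,000.00 / 0.057 = 1175438.59649
PV of perpetuity: 1175438.59649 / (1+0.057)^6 = 842849.47995
Total PV = 242244.01324 + 842849.47995 = 1085093.49319

1085093.49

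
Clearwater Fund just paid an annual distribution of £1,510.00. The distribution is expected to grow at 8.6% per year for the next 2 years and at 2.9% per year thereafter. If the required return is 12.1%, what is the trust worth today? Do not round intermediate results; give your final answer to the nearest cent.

£18730.90

D_1 = 1639.86000
D_2 = 1780.88796
Terminal value at year 2: TV = D_2×(1+g_2)/(r−g_2) = 1832.53371/0.092 = 19918.84468
P_0 = D_1/(1+r)^1 + D_2/(1+r)^2 + TV/(1+r)^2
    = 1462.85459 + 1417.18117 + 15850.86328 = 18730.89904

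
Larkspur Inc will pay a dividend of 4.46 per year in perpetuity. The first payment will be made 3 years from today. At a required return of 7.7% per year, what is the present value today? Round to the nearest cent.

49.94

Value at end of year 2: C / r = 4.46 / 0.077 = 57.9221
Discount to today: PV = 57.9221 / (1 + 0.077)^2 = 57.9221 / 1.159929 = 49.94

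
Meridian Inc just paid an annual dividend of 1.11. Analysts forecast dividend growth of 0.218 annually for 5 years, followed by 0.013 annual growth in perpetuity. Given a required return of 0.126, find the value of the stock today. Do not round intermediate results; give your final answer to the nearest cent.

D_1 = 1.35198
D_2 = 1.64671
D_3 = 2.00569
D_4 = 2.44294
D_5 = 2.97550
Terminal value at year 5: TV = D_5×(1+g_2)/(r−g_2) = 3.01418/0.113 = 26.67414
P_0 = D_1/(1+r)^1 + D_2/(1+r)^2 + D_3/(1+r)^3 + D_4/(1+r)^4 + D_5/(1+r)^5 + TV/(1+r)^5
    = 1.20069 + 1.29880 + 1.40491 + 1.51970 + 1.64387 + 14.73664 = 21.80461

21.80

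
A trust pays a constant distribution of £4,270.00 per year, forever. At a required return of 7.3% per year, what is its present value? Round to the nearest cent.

Level perpetuity: PV = C / r = £4,270.00 / 0.073 = £58,493.15

£58493.15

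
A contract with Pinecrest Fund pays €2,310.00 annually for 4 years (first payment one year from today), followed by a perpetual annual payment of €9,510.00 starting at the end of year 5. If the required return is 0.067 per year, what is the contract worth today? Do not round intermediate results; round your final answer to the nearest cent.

PV of 4-year annuity: €2,310.00 × [1 − (1+0.067)^−4] / 0.067 = 7877.74284
Perpetuity value at year 4: €9,510.00 / 0.067 = 141940.29851
PV of perpetuity: 141940.29851 / (1+0.067)^4 = 109508.55202
Total PV = 7877.74284 + 109508.55202 = 117386.29486

€117386.29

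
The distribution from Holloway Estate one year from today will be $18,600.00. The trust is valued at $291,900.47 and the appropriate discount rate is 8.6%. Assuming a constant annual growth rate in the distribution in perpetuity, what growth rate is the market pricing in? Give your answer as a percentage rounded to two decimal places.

2.23%

P = D₁/(r−g) ⇒ g = r − D₁/P = 0.086 − $18,600.00/$291,900.47 = 0.022280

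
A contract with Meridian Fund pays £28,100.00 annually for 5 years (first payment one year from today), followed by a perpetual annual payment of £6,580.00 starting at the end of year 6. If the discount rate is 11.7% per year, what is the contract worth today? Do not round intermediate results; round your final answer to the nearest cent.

£134394.11

PV of 5-year annuity: £28,100.00 × [1 − (1+0.117)^−5] / 0.117 = 102051.56895
Perpetuity value at year 5: £6,580.00 / 0.117 = 56239.31624
PV of perpetuity: 56239.31624 / (1+0.117)^5 = 32342.54315
Total PV = 102051.56895 + 32342.54315 = 134394.11211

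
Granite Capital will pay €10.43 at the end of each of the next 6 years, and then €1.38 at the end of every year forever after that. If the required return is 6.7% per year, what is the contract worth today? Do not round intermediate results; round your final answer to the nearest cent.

PV of 6-year annuity: €10.43 × [1 − (1+0.067)^−6] / 0.067 = 50.17880
Perpetuity value at year 6: €1.38 / 0.067 = 20.59701
PV of perpetuity: 20.59701 / (1+0.067)^6 = 13.95783
Total PV = 50.17880 + 13.95783 = 64.13663

€64.14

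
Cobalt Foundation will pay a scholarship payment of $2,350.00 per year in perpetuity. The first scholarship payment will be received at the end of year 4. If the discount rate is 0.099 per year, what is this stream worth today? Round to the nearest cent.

Value at end of year 3: C / r = $2,350.00 / 0.099 = $23,737.3737
Discount to today: PV = $23,737.3737 / (1 + 0.099)^3 = $23,737.3737 / 1.327373 = $17,882.97

$17882.97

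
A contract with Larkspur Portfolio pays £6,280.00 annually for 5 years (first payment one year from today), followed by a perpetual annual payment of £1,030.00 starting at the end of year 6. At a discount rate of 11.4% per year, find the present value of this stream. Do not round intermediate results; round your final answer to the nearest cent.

PV of 5-year annuity: £6,280.00 × [1 − (1+0.114)^−5] / 0.114 = 22978.56714
Perpetuity value at year 5: £1,030.00 / 0.114 = 9035.08772
PV of perpetuity: 9035.08772 / (1+0.114)^5 = 5266.30999
Total PV = 22978.56714 + 5266.30999 = 28244.87713

£28244.88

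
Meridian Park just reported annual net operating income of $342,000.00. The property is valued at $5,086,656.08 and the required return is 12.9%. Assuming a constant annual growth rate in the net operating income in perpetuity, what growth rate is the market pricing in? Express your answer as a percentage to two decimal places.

P = D₀(1+g)/(r−g) ⇒ P(r−g) = D₀(1+g) ⇒ g(P+D₀) = P·r − D₀
g = (P·r − D₀)/(P + D₀) = ($5,086,656.08×0.129 − $342,000.00) / ($5,086,656.08 + $342,000.00) = 0.057874

5.79%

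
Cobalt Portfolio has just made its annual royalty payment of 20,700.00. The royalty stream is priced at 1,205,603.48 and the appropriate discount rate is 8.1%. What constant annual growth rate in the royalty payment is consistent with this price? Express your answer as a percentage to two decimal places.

P = D₀(1+g)/(r−g) ⇒ P(r−g) = D₀(1+g) ⇒ g(P+D₀) = P·r − D₀
g = (P·r − D₀)/(P + D₀) = (1,205,603.48×0.081 − 20,700.00) / (1,205,603.48 + 20,700.00) = 0.062753

6.28%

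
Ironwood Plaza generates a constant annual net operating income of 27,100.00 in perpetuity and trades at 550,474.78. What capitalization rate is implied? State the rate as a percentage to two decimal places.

4.92%

P = C/r ⇒ r = C/P = 27,100.00/550,474.78 = 0.049230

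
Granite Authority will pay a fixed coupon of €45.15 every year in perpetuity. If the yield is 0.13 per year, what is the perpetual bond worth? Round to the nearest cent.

€347.31

Level perpetuity: PV = C / r = €45.15 / 0.13 = €347.31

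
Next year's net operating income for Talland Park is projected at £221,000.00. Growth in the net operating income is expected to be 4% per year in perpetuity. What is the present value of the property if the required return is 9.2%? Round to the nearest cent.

Growing perpetuity: P = D₁ / (r − g) = £221,000.0000 / (0.092 − 0.04) = £4,250,000.00

£4250000.00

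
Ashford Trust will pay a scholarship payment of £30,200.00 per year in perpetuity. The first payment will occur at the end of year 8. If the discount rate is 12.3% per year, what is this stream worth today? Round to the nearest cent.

Value at end of year 7: C / r = £30,200.00 / 0.123 = £245,528.4553
Discount to today: PV = £245,528.4553 / (1 + 0.123)^7 = £245,528.4553 / 2.252466 = £109,004.28

£109004.28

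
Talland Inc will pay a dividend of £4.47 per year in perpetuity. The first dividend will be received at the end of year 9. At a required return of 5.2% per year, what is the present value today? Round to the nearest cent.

Value at end of year 8: C / r = £4.47 / 0.052 = £85.9615
Discount to today: PV = £85.9615 / (1 + 0.052)^8 = £85.9615 / 1.500120 = £57.30

£57.30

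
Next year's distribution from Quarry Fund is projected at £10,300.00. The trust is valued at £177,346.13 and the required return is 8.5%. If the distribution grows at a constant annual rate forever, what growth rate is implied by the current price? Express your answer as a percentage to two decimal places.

P = D₁/(r−g) ⇒ g = r − D₁/P = 0.085 − £10,300.00/£177,346.13 = 0.026921

2.69%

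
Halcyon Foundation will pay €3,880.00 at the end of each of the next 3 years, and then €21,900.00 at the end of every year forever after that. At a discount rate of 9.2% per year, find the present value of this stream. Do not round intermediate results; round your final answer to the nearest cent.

€192591.65

PV of 3-year annuity: €3,880.00 × [1 − (1+0.092)^−3] / 0.092 = 9786.52064
Perpetuity value at year 3: €21,900.00 / 0.092 = 238043.47826
PV of perpetuity: 238043.47826 / (1+0.092)^3 = 182805.12720
Total PV = 9786.52064 + 182805.12720 = 192591.64785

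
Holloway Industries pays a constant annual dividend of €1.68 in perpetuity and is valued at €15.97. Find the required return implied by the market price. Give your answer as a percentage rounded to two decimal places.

P = C/r ⇒ r = C/P = €1.68/€15.97 = 0.105197

10.52%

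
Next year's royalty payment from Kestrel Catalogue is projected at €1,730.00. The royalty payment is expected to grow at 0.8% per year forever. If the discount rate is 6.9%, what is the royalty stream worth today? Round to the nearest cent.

Growing perpetuity: P = D₁ / (r − g) = €1,730.0000 / (0.069 − 0.008) = €28,360.66

€28360.66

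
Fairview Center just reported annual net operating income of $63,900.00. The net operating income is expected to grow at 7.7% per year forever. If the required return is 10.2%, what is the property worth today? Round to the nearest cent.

$2752812.00

D₁ = D₀ × (1 + g) = $63,900.00 × 1.077 = $68,820.3000
Growing perpetuity: P = D₁ / (r − g) = $68,820.3000 / (0.102 − 0.077) = $2,752,812.00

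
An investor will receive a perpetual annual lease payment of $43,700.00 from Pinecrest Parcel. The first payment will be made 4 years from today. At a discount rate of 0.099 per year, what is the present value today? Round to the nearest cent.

$332547.10

Value at end of year 3: C / r = $43,700.00 / 0.099 = $441,414.1414
Discount to today: PV = $441,414.1414 / (1 + 0.099)^3 = $441,414.1414 / 1.327373 = $332,547.10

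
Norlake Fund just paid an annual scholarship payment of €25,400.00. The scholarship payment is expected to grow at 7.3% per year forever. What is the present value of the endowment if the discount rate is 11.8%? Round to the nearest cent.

D₁ = D₀ × (1 + g) = €25,400.00 × 1.073 = €27,254.2000
Growing perpetuity: P = D₁ / (r − g) = €27,254.2000 / (0.118 − 0.073) = €605,648.89

€605648.89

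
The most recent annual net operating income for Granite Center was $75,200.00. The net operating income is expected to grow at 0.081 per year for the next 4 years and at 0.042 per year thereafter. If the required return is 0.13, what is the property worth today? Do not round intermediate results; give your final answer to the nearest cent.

$1015322.41

D_1 = 81291.20000
D_2 = 87875.78720
D_3 = 94993.72596
D_4 = 102688.21777
Terminal value at year 4: TV = D_4×(1+g_2)/(r−g_2) = 107001.12291/0.088 = 1215921.85128
P_0 = D_1/(1+r)^1 + D_2/(1+r)^2 + D_3/(1+r)^3 + D_4/(1+r)^4 + TV/(1+r)^4
    = 71939.11504 + 68819.63129 + 65835.41719 + 62980.60707 + 745747.64278 = 1015322.41338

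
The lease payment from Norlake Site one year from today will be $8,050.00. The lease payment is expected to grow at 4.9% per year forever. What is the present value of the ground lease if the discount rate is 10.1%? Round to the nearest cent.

Growing perpetuity: P = D₁ / (r − g) = $8,050.0000 / (0.101 − 0.049) = $154,807.69

$154807.69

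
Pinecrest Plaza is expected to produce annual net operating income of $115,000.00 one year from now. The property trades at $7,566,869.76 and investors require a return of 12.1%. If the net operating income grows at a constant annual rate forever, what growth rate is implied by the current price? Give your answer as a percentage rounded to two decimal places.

P = D₁/(r−g) ⇒ g = r − D₁/P = 0.121 − $115,000.00/$7,566,869.76 = 0.105802

10.58%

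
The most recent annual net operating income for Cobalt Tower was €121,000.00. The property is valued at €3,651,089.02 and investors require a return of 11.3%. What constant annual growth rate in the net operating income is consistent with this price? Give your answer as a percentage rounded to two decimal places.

7.73%

P = D₀(1+g)/(r−g) ⇒ P(r−g) = D₀(1+g) ⇒ g(P+D₀) = P·r − D₀
g = (P·r − D₀)/(P + D₀) = (€3,651,089.02×0.113 − €121,000.00) / (€3,651,089.02 + €121,000.00) = 0.077298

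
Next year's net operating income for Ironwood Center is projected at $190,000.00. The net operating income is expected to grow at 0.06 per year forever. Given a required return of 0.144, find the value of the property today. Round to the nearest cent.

Growing perpetuity: P = D₁ / (r − g) = $190,000.0000 / (0.144 − 0.06) = $2,261,904.76

$2261904.76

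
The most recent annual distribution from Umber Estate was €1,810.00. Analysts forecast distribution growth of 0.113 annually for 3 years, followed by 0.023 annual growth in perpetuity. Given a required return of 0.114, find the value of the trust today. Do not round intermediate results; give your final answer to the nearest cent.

€25713.09

D_1 = 2014.53000
D_2 = 2242.17189
D_3 = 2495.53731
Terminal value at year 3: TV = D_3×(1+g_2)/(r−g_2) = 2552.93467/0.091 = 28054.22716
P_0 = D_1/(1+r)^1 + D_2/(1+r)^2 + D_3/(1+r)^3 + TV/(1+r)^3
    = 1808.37522 + 1806.75191 + 1805.13005 + 20292.83559 = 25713.09277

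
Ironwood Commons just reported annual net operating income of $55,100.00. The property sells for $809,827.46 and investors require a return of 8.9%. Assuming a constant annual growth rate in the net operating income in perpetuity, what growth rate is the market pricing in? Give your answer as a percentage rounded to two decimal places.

1.96%

P = D₀(1+g)/(r−g) ⇒ P(r−g) = D₀(1+g) ⇒ g(P+D₀) = P·r − D₀
g = (P·r − D₀)/(P + D₀) = ($809,827.46×0.089 − $55,100.00) / ($809,827.46 + $55,100.00) = 0.019626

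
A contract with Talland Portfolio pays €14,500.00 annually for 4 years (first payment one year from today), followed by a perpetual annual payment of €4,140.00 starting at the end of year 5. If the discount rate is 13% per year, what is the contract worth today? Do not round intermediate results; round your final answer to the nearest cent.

€62661.68

PV of 4-year annuity: €14,500.00 × [1 − (1+0.13)^−4] / 0.13 = 43129.83422
Perpetuity value at year 4: €4,140.00 / 0.13 = 31846.15385
PV of perpetuity: 31846.15385 / (1+0.13)^4 = 19531.84256
Total PV = 43129.83422 + 19531.84256 = 62661.67678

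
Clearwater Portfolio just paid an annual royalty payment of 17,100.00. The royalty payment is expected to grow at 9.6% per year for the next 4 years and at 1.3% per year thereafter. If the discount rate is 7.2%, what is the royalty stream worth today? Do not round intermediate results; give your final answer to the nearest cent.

393101.93

D_1 = 18741.60000
D_2 = 20540.79360
D_3 = 22512.70979
D_4 = 24673.92993
Terminal value at year 4: TV = D_4×(1+g_2)/(r−g_2) = 24994.69101/0.059 = 423638.83075
P_0 = D_1/(1+r)^1 + D_2/(1+r)^2 + D_3/(1+r)^3 + D_4/(1+r)^4 + TV/(1+r)^4
    = 17482.83582 + 17874.24259 + 18274.41220 + 18683.54083 + 320786.89603 = 393101.92748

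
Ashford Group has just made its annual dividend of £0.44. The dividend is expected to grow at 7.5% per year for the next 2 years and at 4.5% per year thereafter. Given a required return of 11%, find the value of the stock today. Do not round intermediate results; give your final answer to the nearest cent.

£7.47

D_1 = 0.47300
D_2 = 0.50848
Terminal value at year 2: TV = D_2×(1+g_2)/(r−g_2) = 0.53136/0.065 = 8.17471
P_0 = D_1/(1+r)^1 + D_2/(1+r)^2 + TV/(1+r)^2
    = 0.42613 + 0.41269 + 6.63478 = 7.47360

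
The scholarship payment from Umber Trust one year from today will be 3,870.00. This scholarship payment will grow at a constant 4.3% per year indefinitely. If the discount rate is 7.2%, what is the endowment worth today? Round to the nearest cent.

Growing perpetuity: P = D₁ / (r − g) = 3,870.0000 / (0.072 − 0.043) = 133,448.28

133448.28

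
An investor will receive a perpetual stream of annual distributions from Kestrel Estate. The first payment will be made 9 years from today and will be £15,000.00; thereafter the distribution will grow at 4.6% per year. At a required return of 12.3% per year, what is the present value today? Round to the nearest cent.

£77012.72

Value at end of year 8: C₁ / (r − g) = £15,000.00 / (0.123 − 0.046) = £194,805.1948
Discount to today: PV = £194,805.1948 / (1 + 0.123)^8 = £194,805.1948 / 2.529520 = £77,012.72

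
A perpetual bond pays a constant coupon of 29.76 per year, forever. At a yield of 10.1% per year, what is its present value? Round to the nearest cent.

294.65

Level perpetuity: PV = C / r = 29.76 / 0.101 = 294.65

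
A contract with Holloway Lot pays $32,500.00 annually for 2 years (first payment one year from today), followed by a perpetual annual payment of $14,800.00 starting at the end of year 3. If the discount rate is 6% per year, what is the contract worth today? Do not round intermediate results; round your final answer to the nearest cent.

PV of 2-year annuity: $32,500.00 × [1 − (1+0.06)^−2] / 0.06 = 59585.26166
Perpetuity value at year 2: $14,800.00 / 0.06 = 246666.66667
PV of perpetuity: 246666.66667 / (1+0.06)^2 = 219532.45520
Total PV = 59585.26166 + 219532.45520 = 279117.71686

$279117.72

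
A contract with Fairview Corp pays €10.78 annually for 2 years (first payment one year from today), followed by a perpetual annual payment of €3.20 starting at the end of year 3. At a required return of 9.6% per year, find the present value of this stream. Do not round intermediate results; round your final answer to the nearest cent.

PV of 2-year annuity: €10.78 × [1 − (1+0.096)^−2] / 0.096 = 18.81001
Perpetuity value at year 2: €3.20 / 0.096 = 33.33333
PV of perpetuity: 33.33333 / (1+0.096)^2 = 27.74966
Total PV = 18.81001 + 27.74966 = 46.55966

€46.56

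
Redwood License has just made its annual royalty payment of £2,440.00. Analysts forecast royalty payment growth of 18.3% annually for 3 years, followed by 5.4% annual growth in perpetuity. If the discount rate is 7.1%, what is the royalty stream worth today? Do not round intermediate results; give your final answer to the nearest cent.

£212837.08

D_1 = 2886.52000
D_2 = 3414.75316
D_3 = 4039.65299
Terminal value at year 3: TV = D_3×(1+g_2)/(r−g_2) = 4257.79425/0.017 = 250458.48527
P_0 = D_1/(1+r)^1 + D_2/(1+r)^2 + D_3/(1+r)^3 + TV/(1+r)^3
    = 2695.16340 + 2977.01055 + 3288.33192 + 203876.57881 = 212837.08468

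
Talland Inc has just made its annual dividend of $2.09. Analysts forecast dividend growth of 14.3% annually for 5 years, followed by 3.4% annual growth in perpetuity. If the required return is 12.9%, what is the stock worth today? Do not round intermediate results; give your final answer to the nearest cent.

D_1 = 2.38887
D_2 = 2.73048
D_3 = 3.12094
D_4 = 3.56723
D_5 = 4.07734
Terminal value at year 5: TV = D_5×(1+g_2)/(r−g_2) = 4.21597/0.095 = 44.37868
P_0 = D_1/(1+r)^1 + D_2/(1+r)^2 + D_3/(1+r)^3 + D_4/(1+r)^4 + D_5/(1+r)^5 + TV/(1+r)^5
    = 2.11592 + 2.14215 + 2.16872 + 2.19561 + 2.22284 + 24.19383 = 35.03907

$35.04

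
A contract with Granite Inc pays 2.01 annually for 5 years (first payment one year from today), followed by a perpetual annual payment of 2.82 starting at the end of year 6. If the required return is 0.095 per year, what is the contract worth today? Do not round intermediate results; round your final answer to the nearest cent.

PV of 5-year annuity: 2.01 × [1 − (1+0.095)^−5] / 0.095 = 7.71781
Perpetuity value at year 5: 2.82 / 0.095 = 29.68421
PV of perpetuity: 29.68421 / (1+0.095)^5 = 18.85623
Total PV = 7.71781 + 18.85623 = 26.57405

26.57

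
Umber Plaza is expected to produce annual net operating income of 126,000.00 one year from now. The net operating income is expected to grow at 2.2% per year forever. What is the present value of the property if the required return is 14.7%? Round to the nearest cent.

Growing perpetuity: P = D₁ / (r − g) = 126,000.0000 / (0.147 − 0.022) = 1,008,000.00

1008000.00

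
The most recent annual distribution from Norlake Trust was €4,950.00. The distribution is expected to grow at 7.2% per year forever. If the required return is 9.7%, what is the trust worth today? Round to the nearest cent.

D₁ = D₀ × (1 + g) = €4,950.00 × 1.072 = €5,306.4000
Growing perpetuity: P = D₁ / (r − g) = €5,306.4000 / (0.097 − 0.072) = €212,256.00

€212256.00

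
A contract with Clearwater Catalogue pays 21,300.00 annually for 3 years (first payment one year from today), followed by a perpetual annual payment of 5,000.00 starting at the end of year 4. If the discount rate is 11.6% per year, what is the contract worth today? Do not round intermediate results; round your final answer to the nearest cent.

82523.98

PV of 3-year annuity: 21,300.00 × [1 − (1+0.116)^−3] / 0.116 = 51512.71623
Perpetuity value at year 3: 5,000.00 / 0.116 = 43103.44828
PV of perpetuity: 43103.44828 / (1+0.116)^3 = 31011.26137
Total PV = 51512.71623 + 31011.26137 = 82523.97760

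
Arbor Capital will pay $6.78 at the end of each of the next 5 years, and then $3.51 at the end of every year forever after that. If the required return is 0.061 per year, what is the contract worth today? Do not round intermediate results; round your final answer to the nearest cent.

PV of 5-year annuity: $6.78 × [1 − (1+0.061)^−5] / 0.061 = 28.48230
Perpetuity value at year 5: $3.51 / 0.061 = 57.54098
PV of perpetuity: 57.54098 / (1+0.061)^5 = 42.79572
Total PV = 28.48230 + 42.79572 = 71.27802

$71.28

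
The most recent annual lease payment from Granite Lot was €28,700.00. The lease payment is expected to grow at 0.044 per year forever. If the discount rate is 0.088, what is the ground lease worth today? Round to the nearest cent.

D₁ = D₀ × (1 + g) = €28,700.00 × 1.044 = €29,962.8000
Growing perpetuity: P = D₁ / (r − g) = €29,962.8000 / (0.088 − 0.044) = €680,972.73

€680972.73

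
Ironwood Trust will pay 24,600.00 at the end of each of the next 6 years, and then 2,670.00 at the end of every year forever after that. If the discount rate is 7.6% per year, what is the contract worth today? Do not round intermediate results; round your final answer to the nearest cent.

137753.38

PV of 6-year annuity: 24,600.00 × [1 − (1+0.076)^−6] / 0.076 = 115116.10957
Perpetuity value at year 6: 2,670.00 / 0.076 = 35131.57895
PV of perpetuity: 35131.57895 / (1+0.076)^6 = 22637.26949
Total PV = 115116.10957 + 22637.26949 = 137753.37906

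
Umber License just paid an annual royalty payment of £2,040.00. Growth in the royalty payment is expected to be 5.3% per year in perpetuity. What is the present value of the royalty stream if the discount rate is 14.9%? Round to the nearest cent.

£22376.25

D₁ = D₀ × (1 + g) = £2,040.00 × 1.053 = £2,148.1200
Growing perpetuity: P = D₁ / (r − g) = £2,148.1200 / (0.149 − 0.053) = £22,376.25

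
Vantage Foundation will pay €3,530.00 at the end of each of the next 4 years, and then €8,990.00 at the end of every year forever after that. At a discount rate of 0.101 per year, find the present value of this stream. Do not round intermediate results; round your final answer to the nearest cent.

PV of 4-year annuity: €3,530.00 × [1 − (1+0.101)^−4] / 0.101 = 11165.44576
Perpetuity value at year 4: €8,990.00 / 0.101 = 89009.90099
PV of perpetuity: 89009.90099 / (1+0.101)^4 = 60574.38898
Total PV = 11165.44576 + 60574.38898 = 71739.83474

€71739.83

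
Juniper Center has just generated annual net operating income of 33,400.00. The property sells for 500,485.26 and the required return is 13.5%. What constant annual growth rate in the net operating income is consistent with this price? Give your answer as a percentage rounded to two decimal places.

P = D₀(1+g)/(r−g) ⇒ P(r−g) = D₀(1+g) ⇒ g(P+D₀) = P·r − D₀
g = (P·r − D₀)/(P + D₀) = (500,485.26×0.135 − 33,400.00) / (500,485.26 + 33,400.00) = 0.063994

6.40%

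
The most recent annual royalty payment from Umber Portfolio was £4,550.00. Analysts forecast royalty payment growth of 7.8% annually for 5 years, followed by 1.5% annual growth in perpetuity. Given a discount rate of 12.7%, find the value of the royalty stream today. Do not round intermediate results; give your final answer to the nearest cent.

£52965.82

D_1 = 4904.90000
D_2 = 5287.48220
D_3 = 5699.90581
D_4 = 6144.49846
D_5 = 6623.76935
Terminal value at year 5: TV = D_5×(1+g_2)/(r−g_2) = 6723.12589/0.112 = 60027.90969
P_0 = D_1/(1+r)^1 + D_2/(1+r)^2 + D_3/(1+r)^3 + D_4/(1+r)^4 + D_5/(1+r)^5 + TV/(1+r)^5
    = 4352.17391 + 4162.94896 + 3981.95118 + 3808.82287 + 3643.22187 + 33016.69822 = 52965.81702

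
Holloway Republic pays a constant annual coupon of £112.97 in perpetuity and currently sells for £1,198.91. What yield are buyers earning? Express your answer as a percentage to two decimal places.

P = C/r ⇒ r = C/P = £112.97/£1,198.91 = 0.094227

9.42%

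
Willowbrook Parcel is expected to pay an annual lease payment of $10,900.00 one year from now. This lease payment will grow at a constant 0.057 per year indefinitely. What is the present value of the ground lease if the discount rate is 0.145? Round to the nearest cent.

$123863.64

Growing perpetuity: P = D₁ / (r − g) = $10,900.0000 / (0.145 − 0.057) = $123,863.64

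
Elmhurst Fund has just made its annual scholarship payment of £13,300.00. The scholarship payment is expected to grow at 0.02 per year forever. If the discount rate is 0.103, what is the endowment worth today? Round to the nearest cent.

£163445.78

D₁ = D₀ × (1 + g) = £13,300.00 × 1.02 = £13,566.0000
Growing perpetuity: P = D₁ / (r − g) = £13,566.0000 / (0.103 − 0.02) = £163,445.78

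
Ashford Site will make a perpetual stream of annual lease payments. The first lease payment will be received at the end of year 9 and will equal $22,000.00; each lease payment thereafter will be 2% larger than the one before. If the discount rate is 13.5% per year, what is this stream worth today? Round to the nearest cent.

$69463.71

Value at end of year 8: C₁ / (r − g) = $22,000.00 / (0.135 − 0.02) = $191,304.3478
Discount to today: PV = $191,304.3478 / (1 + 0.135)^8 = $191,304.3478 / 2.754019 = $69,463.71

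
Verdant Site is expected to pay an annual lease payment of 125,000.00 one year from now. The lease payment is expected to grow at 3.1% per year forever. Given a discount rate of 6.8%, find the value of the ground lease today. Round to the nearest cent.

Growing perpetuity: P = D₁ / (r − g) = 125,000.0000 / (0.068 − 0.031) = 3,378,378.38

3378378.38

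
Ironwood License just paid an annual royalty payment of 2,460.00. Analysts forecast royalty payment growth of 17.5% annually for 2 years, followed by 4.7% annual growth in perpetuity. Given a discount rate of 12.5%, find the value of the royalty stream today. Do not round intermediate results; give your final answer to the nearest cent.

41274.03

D_1 = 2890.50000
D_2 = 3396.33750
Terminal value at year 2: TV = D_2×(1+g_2)/(r−g_2) = 3555.96536/0.078 = 45589.29952
P_0 = D_1/(1+r)^1 + D_2/(1+r)^2 + TV/(1+r)^2
    = 2569.33333 + 2683.52593 + 36021.17493 = 41274.03419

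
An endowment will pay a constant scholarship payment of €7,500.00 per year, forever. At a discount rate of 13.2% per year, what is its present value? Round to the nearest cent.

Level perpetuity: PV = C / r = €7,500.00 / 0.132 = €56,818.18

€56818.18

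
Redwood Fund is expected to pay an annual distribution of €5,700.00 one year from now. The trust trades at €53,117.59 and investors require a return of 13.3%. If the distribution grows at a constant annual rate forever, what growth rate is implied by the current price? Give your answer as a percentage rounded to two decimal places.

P = D₁/(r−g) ⇒ g = r − D₁/P = 0.133 − €5,700.00/€53,117.59 = 0.025691

2.57%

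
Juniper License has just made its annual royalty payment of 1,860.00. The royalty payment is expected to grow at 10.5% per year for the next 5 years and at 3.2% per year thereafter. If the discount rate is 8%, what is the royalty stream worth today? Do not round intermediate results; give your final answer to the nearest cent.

54803.89

D_1 = 2055.30000
D_2 = 2271.10650
D_3 = 2509.57268
D_4 = 2773.07781
D_5 = 3064.25098
Terminal value at year 5: TV = D_5×(1+g_2)/(r−g_2) = 3162.30702/0.048 = 65881.39617
P_0 = D_1/(1+r)^1 + D_2/(1+r)^2 + D_3/(1+r)^3 + D_4/(1+r)^4 + D_5/(1+r)^5 + TV/(1+r)^5
    = 1903.05556 + 1947.10777 + 1992.17971 + 2038.29498 + 2085.47773 + 44837.77123 = 54803.88697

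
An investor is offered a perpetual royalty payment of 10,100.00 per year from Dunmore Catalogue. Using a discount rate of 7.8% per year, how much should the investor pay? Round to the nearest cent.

Level perpetuity: PV = C / r = 10,100.00 / 0.078 = 129,487.18

129487.18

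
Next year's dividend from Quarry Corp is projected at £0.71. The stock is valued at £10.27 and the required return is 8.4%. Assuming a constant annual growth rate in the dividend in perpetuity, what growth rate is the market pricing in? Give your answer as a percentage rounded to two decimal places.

1.49%

P = D₁/(r−g) ⇒ g = r − D₁/P = 0.084 − £0.71/£10.27 = 0.014867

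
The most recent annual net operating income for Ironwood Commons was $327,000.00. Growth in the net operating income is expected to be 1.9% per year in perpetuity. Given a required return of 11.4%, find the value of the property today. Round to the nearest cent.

D₁ = D₀ × (1 + g) = $327,000.00 × 1.019 = $333,213.0000
Growing perpetuity: P = D₁ / (r − g) = $333,213.0000 / (0.114 − 0.019) = $3,507,505.26

$3507505.26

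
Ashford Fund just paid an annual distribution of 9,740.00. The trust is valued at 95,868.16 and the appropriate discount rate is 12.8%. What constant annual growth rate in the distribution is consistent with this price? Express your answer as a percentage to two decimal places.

P = D₀(1+g)/(r−g) ⇒ P(r−g) = D₀(1+g) ⇒ g(P+D₀) = P·r − D₀
g = (P·r − D₀)/(P + D₀) = (95,868.16×0.128 − 9,740.00) / (95,868.16 + 9,740.00) = 0.023967

2.40%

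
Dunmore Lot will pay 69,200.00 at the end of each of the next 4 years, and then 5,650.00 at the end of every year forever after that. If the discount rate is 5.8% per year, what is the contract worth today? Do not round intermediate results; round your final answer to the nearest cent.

318633.50

PV of 4-year annuity: 69,200.00 × [1 − (1+0.058)^−4] / 0.058 = 240887.54588
Perpetuity value at year 4: 5,650.00 / 0.058 = 97413.79310
PV of perpetuity: 97413.79310 / (1+0.058)^4 = 77745.95157
Total PV = 240887.54588 + 77745.95157 = 318633.49744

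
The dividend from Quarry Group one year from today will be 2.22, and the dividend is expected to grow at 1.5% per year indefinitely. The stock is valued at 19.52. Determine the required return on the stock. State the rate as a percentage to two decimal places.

P = D₁/(r − g) ⇒ r = D₁/P + g = 2.2200/19.52 + 0.015 = 0.113730 + 0.015 = 0.128730

12.87%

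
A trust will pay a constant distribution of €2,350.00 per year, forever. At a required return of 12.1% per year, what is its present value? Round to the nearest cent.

€19421.49

Level perpetuity: PV = C / r = €2,350.00 / 0.121 = €19,421.49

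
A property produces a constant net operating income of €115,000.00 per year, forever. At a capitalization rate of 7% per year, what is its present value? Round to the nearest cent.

Level perpetuity: PV = C / r = €115,000.00 / 0.07 = €1,642,857.14

€1642857.14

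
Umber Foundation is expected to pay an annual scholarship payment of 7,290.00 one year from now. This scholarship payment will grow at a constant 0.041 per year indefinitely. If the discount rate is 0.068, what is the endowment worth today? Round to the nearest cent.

Growing perpetuity: P = D₁ / (r − g) = 7,290.0000 / (0.068 − 0.041) = 270,000.00

270000.00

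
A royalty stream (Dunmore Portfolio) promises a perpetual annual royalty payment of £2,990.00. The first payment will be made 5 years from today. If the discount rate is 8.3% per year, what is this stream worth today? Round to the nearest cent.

£26186.61

Value at end of year 4: C / r = £2,990.00 / 0.083 = £36,024.0964
Discount to today: PV = £36,024.0964 / (1 + 0.083)^4 = £36,024.0964 / 1.375669 = £26,186.61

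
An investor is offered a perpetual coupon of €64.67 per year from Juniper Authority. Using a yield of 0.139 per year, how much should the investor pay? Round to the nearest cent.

€465.25

Level perpetuity: PV = C / r = €64.67 / 0.139 = €465.25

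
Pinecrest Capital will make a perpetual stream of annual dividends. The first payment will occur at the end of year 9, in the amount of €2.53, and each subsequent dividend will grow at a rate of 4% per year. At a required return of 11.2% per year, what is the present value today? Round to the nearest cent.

Value at end of year 8: C₁ / (r − g) = €2.53 / (0.112 − 0.04) = €35.1389
Discount to today: PV = €35.1389 / (1 + 0.112)^8 = €35.1389 / 2.337967 = €15.03

€15.03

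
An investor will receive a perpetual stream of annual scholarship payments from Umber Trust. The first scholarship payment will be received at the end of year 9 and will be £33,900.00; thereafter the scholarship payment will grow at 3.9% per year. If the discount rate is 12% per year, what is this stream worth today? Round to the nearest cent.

£169032.61

Value at end of year 8: C₁ / (r − g) = £33,900.00 / (0.12 − 0.039) = £418,518.5185
Discount to today: PV = £418,518.5185 / (1 + 0.12)^8 = £418,518.5185 / 2.475963 = £169,032.61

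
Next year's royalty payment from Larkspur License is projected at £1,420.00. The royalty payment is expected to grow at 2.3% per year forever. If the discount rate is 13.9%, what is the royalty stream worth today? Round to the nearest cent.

Growing perpetuity: P = D₁ / (r − g) = £1,420.0000 / (0.139 − 0.023) = £12,241.38

£12241.38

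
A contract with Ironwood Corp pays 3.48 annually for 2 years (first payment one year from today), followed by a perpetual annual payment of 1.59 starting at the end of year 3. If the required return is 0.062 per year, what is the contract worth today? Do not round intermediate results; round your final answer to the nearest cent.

PV of 2-year annuity: 3.48 × [1 − (1+0.062)^−2] / 0.062 = 6.36237
Perpetuity value at year 2: 1.59 / 0.062 = 25.64516
PV of perpetuity: 25.64516 / (1+0.062)^2 = 22.73822
Total PV = 6.36237 + 22.73822 = 29.10059

29.10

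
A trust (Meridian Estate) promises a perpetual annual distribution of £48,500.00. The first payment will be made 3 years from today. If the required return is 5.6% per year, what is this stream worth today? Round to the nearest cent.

£776650.95

Value at end of year 2: C / r = £48,500.00 / 0.056 = £866,071.4286
Discount to today: PV = £866,071.4286 / (1 + 0.056)^2 = £866,071.4286 / 1.115136 = £776,650.95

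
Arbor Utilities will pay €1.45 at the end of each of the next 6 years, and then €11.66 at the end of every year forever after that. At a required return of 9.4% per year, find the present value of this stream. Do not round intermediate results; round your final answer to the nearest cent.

€78.78

PV of 6-year annuity: €1.45 × [1 − (1+0.094)^−6] / 0.094 = 6.42773
Perpetuity value at year 6: €11.66 / 0.094 = 124.04255
PV of perpetuity: 124.04255 / (1+0.094)^6 = 72.35470
Total PV = 6.42773 + 72.35470 = 78.78244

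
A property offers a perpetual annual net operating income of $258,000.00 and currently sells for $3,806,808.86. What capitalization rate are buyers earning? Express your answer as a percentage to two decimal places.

6.78%

P = C/r ⇒ r = C/P = $258,000.00/$3,806,808.86 = 0.067773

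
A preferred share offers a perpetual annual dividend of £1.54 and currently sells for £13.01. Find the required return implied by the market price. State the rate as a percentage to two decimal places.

11.84%

P = C/r ⇒ r = C/P = £1.54/£13.01 = 0.118370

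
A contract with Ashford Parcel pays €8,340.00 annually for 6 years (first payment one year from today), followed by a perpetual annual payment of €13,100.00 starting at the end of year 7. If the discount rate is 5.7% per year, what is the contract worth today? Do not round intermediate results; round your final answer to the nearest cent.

€206195.84

PV of 6-year annuity: €8,340.00 × [1 − (1+0.057)^−6] / 0.057 = 41399.89898
Perpetuity value at year 6: €13,100.00 / 0.057 = 229824.56140
PV of perpetuity: 229824.56140 / (1+0.057)^6 = 164795.94309
Total PV = 41399.89898 + 164795.94309 = 206195.84208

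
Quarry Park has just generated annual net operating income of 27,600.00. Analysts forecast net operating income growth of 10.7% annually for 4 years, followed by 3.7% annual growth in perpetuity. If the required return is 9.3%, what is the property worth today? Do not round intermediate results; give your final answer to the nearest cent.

651766.99

D_1 = 30553.20000
D_2 = 33822.39240
D_3 = 37441.38839
D_4 = 41447.61694
Terminal value at year 4: TV = D_4×(1+g_2)/(r−g_2) = 42981.17877/0.056 = 767521.04948
P_0 = D_1/(1+r)^1 + D_2/(1+r)^2 + D_3/(1+r)^3 + D_4/(1+r)^4 + TV/(1+r)^4
    = 27953.52242 + 28311.57302 + 28674.20982 + 29041.49156 + 537786.19190 = 651766.98872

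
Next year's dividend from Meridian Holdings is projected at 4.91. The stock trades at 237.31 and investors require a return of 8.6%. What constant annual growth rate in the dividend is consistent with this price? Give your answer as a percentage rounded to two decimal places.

6.53%

P = D₁/(r−g) ⇒ g = r − D₁/P = 0.086 − 4.91/237.31 = 0.065310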